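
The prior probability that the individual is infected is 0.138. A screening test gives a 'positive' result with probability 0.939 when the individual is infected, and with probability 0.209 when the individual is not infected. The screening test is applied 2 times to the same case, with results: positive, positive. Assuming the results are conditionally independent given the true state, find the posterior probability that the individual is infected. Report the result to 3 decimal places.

Posterior P(H) ≈ 0.764

Let H be the event that the individual is infected; start with P(H) = 0.138. P('positive'|H) = 0.939, P('positive'|¬H) = 0.209.
Update on result 1 ('positive'): P(H) ← 0.939·0.1380 / (0.939·0.1380 + 0.209·0.8620) = 0.12958/0.30974 = 0.4184.
Update on result 2 ('positive'): P(H) ← 0.939·0.4184 / (0.939·0.4184 + 0.209·0.5816) = 0.39284/0.51440 = 0.7637.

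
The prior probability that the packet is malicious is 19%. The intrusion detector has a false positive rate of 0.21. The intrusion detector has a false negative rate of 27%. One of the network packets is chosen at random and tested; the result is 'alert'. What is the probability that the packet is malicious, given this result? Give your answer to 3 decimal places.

Write H for 'the packet is malicious'. Prior odds H:¬H = 0.19/0.81 = 0.23457. For the 'alert' outcome, the likelihood ratio is 0.73/0.21 = 3.4762.
Posterior odds = 0.23457 × 3.4762 = 0.81540, so P(H|E) = 0.81540/(1+0.81540) = 0.449.

P(H | E) ≈ 0.449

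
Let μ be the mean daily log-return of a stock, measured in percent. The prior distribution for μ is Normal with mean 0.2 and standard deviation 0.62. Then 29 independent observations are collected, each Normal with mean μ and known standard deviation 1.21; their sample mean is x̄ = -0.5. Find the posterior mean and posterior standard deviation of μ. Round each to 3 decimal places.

Posterior mean ≈ -0.419; posterior SD ≈ 0.211

With known σ, the Normal prior is conjugate. Weight on the data is w = (n/σ²)/(n/σ² + 1/τ₀²) = 19.8074/(19.8074+2.60146) = 0.88391.
Posterior mean = w·x̄ + (1−w)·μ₀ = 0.88391·-0.5 + 0.11609·0.2 = -0.419. Posterior variance = 1/(19.8074+2.60146) = 0.0446252, so SD = 0.211.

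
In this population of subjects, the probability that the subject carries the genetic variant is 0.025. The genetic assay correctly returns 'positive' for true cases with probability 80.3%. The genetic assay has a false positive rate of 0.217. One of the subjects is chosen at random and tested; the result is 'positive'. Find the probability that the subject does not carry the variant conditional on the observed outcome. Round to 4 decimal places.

Let H be the event that the subject carries the genetic variant. P(H) = 0.025, so P(¬H) = 0.975. With E the 'positive' result, P(E|H) = 0.803 and P(E|¬H) = 0.217.
P(E) = 0.803·0.025 + 0.217·0.975 = 0.020075 + 0.21157 = 0.23165.
By Bayes' theorem, P(H|E) = 0.020075 / 0.23165 = 0.0867. Hence P(¬H|E) = 1 − 0.0867 = 0.9133.

P(¬H | E) ≈ 0.9133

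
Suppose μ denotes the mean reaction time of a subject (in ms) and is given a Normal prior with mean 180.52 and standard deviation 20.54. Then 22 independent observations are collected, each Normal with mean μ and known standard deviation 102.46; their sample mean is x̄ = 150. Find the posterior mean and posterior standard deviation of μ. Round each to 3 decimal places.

Posterior mean ≈ 166.198; posterior SD ≈ 14.964

With known σ, the Normal prior is conjugate. Weight on the data is w = (n/σ²)/(n/σ² + 1/τ₀²) = 0.00209563/(0.00209563+0.00237028) = 0.46925.
Posterior mean = w·x̄ + (1−w)·μ₀ = 0.46925·150 + 0.53075·180.52 = 166.198. Posterior variance = 1/(0.00209563+0.00237028) = 223.919, so SD = 14.964.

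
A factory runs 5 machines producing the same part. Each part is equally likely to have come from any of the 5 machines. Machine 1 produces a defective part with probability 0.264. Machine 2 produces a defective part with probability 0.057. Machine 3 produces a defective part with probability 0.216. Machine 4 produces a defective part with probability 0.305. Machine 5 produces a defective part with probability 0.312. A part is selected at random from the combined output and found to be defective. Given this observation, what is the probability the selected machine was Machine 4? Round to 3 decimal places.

P(defective|M1) = 0.264; P(defective|M2) = 0.057; P(defective|M3) = 0.216; P(defective|M4) = 0.305; P(defective|M5) = 0.312.
Prior × likelihood for each source: 0.2·0.264=0.05280, 0.2·0.057=0.01140, 0.2·0.216=0.04320, 0.2·0.305=0.06100, 0.2·0.312=0.06240. Summing gives P(defective) = 0.23080.
P(Machine 4 | defective) = 0.06100 / 0.23080 = 0.264.

Posterior probability ≈ 0.264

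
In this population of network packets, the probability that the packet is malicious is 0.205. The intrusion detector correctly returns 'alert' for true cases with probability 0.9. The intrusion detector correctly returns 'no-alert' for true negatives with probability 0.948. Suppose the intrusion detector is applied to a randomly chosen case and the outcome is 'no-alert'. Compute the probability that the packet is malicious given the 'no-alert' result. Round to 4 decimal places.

P(H | E) ≈ 0.0265

Let H be the event that the packet is malicious. P(H) = 0.205, so P(¬H) = 0.795. With E the 'no-alert' result, P(E|H) = 0.1 and P(E|¬H) = 0.948.
P(E) = 0.1·0.205 + 0.948·0.795 = 0.020500 + 0.75366 = 0.77416.
By Bayes' theorem, P(H|E) = 0.020500 / 0.77416 = 0.0265.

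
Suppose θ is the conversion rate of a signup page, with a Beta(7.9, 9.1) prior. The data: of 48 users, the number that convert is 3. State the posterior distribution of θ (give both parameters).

Posterior: Beta(10.9, 54.1)

Observing 3 successes and 45 failures updates Beta(7.9, 9.1) by adding the success and failure counts to the two shape parameters: α = 7.9+3 = 10.9, β = 9.1+45 = 54.1.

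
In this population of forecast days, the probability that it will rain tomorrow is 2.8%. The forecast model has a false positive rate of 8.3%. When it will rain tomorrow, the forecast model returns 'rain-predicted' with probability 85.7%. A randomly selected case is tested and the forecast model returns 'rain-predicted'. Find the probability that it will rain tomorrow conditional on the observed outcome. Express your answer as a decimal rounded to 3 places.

Let H be the event that it will rain tomorrow. P(H) = 0.028, so P(¬H) = 0.972. With E the 'rain-predicted' result, P(E|H) = 0.857 and P(E|¬H) = 0.083.
P(E) = 0.857·0.028 + 0.083·0.972 = 0.023996 + 0.080676 = 0.10467.
By Bayes' theorem, P(H|E) = 0.023996 / 0.10467 = 0.229.

P(H | E) ≈ 0.229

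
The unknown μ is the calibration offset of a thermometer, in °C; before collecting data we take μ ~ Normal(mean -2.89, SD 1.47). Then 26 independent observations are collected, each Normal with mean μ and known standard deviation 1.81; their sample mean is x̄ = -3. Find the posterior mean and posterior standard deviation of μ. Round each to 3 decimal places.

Posterior mean ≈ -2.994; posterior SD ≈ 0.345

Prior precision 1/τ₀² = 1/1.47² = 0.462770; data precision n/σ² = 26/1.81² = 7.93627.
Posterior precision = 0.462770 + 7.93627 = 8.39904, giving posterior SD = 1/√8.39904 = 0.345.
Posterior mean = (0.462770·-2.89 + 7.93627·-3) / 8.39904 = -2.994.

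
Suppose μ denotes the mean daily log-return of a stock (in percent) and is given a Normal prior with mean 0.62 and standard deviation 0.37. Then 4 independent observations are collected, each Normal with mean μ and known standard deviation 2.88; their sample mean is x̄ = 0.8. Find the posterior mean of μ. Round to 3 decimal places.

With known σ, the Normal prior is conjugate. Weight on the data is w = (n/σ²)/(n/σ² + 1/τ₀²) = 0.482253/(0.482253+7.30460) = 0.061932.
Posterior mean = w·x̄ + (1−w)·μ₀ = 0.061932·0.8 + 0.93807·0.62 = 0.631.

Posterior mean ≈ 0.631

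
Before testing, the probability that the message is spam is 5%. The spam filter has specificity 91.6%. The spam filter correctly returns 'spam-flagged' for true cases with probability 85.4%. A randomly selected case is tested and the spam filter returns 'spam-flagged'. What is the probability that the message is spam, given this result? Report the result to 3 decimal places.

Let H be the event that the message is spam. P(H) = 0.05, so P(¬H) = 0.95. With E the 'spam-flagged' result, P(E|H) = 0.854 and P(E|¬H) = 0.084.
P(E) = 0.854·0.05 + 0.084·0.95 = 0.042700 + 0.079800 = 0.12250.
By Bayes' theorem, P(H|E) = 0.042700 / 0.12250 = 0.349.

P(H | E) ≈ 0.349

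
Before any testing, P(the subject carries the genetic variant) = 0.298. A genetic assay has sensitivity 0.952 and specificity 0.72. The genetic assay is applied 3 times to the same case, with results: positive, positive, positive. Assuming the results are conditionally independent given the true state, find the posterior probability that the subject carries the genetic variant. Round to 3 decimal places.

Posterior P(H) ≈ 0.943

With H the event that the subject carries the genetic variant, the joint likelihood of the observed sequence is P(data|H) = 0.952·0.952·0.952 = 0.86280 and P(data|¬H) = 0.28·0.28·0.28 = 0.021952.
Bayes: P(H|data) = 0.298·0.86280 / (0.298·0.86280 + 0.702·0.021952) = 0.25711/0.27253 = 0.9435.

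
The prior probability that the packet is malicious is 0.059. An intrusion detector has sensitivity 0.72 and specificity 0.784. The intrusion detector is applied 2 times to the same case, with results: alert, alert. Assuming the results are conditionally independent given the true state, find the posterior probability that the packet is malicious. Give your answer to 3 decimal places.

Posterior P(H) ≈ 0.411

With H the event that the packet is malicious, the joint likelihood of the observed sequence is P(data|H) = 0.72·0.72 = 0.51840 and P(data|¬H) = 0.216·0.216 = 0.046656.
Bayes: P(H|data) = 0.059·0.51840 / (0.059·0.51840 + 0.941·0.046656) = 0.030586/0.074489 = 0.4106.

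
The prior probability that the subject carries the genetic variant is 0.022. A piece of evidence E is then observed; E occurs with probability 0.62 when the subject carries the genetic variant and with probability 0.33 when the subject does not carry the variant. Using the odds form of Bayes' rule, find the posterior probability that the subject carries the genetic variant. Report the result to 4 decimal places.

Prior odds = 0.022/(1−0.022) = 0.022495. In log-odds, ln(0.022495) = -3.7945.
Add log likelihood ratio: ln(1.8788) = 0.63063.
Posterior log-odds = -3.1638, so posterior odds = exp(-3.1638) = 0.042263. Converting, P(H|E) = 0.042263/1.0423 = 0.0405.

Posterior probability ≈ 0.0405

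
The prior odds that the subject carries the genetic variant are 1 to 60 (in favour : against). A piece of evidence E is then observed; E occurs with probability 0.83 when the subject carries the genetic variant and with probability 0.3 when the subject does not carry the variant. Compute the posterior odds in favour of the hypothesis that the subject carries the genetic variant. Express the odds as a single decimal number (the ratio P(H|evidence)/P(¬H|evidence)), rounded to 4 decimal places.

Posterior odds ≈ 0.0461

Prior odds = 1/60 = 0.016667.
Likelihood ratio for E = 0.83/0.3 = 2.7667.
Posterior odds = prior odds × LR = 0.046111.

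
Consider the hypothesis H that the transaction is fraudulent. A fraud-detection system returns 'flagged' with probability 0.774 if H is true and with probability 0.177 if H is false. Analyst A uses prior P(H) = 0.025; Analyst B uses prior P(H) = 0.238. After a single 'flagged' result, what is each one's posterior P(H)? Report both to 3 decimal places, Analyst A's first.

P('+'|H) = 0.774, P('+'|¬H) = 0.177.
Analyst A: numerator 0.774·0.025 = 0.019350; evidence = 0.019350+0.177·0.975 = 0.19192; posterior = 0.101.
Analyst B: numerator 0.774·0.238 = 0.18421; evidence = 0.18421+0.177·0.762 = 0.31909; posterior = 0.577.

Analyst A: 0.101; Analyst B: 0.577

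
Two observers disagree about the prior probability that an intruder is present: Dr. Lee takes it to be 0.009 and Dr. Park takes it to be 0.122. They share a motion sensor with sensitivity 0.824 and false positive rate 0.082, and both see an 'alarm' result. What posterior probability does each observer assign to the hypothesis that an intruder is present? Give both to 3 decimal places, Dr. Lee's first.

The likelihood ratio for an 'alarm' result is 0.824/0.082 = 10.049.
Dr. Lee: prior odds 0.009/0.991 = 0.0090817; posterior odds 0.091260; posterior probability 0.084.
Dr. Park: prior odds 0.122/0.878 = 0.13895; posterior odds 1.3963; posterior probability 0.583.

Dr. Lee: 0.084; Dr. Park: 0.583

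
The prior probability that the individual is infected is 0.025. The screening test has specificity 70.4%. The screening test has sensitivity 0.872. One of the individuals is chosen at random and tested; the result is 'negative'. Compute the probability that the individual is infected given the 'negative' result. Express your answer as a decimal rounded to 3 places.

Let H be the event that the individual is infected. P(H) = 0.025, so P(¬H) = 0.975. With E the 'negative' result, P(E|H) = 0.128 and P(E|¬H) = 0.704.
P(E) = 0.128·0.025 + 0.704·0.975 = 0.0032000 + 0.68640 = 0.68960.
By Bayes' theorem, P(H|E) = 0.0032000 / 0.68960 = 0.005.

P(H | E) ≈ 0.005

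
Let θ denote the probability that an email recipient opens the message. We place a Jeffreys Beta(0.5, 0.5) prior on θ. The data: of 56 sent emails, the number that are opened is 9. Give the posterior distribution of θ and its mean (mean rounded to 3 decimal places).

The binomial likelihood is conjugate to the Beta prior: with 9 successes and 47 failures, the posterior is Beta(0.5+9, 0.5+47) = Beta(9.5, 47.5).
Posterior mean = α/(α+β) = 9.5/57 = 0.167.

Posterior: Beta(9.5, 47.5); mean ≈ 0.167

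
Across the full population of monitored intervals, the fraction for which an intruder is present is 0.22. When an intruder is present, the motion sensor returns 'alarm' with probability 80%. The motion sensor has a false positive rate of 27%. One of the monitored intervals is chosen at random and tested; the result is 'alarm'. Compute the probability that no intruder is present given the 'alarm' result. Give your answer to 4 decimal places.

Write H for 'an intruder is present'. Prior odds H:¬H = 0.22/0.78 = 0.28205. For the 'alarm' outcome, the likelihood ratio is 0.8/0.27 = 2.9630.
Posterior odds = 0.28205 × 2.9630 = 0.83571, so P(H|E) = 0.83571/(1+0.83571) = 0.4553. Then P(¬H|E) = 1 − 0.4553 = 0.5447.

P(¬H | E) ≈ 0.5447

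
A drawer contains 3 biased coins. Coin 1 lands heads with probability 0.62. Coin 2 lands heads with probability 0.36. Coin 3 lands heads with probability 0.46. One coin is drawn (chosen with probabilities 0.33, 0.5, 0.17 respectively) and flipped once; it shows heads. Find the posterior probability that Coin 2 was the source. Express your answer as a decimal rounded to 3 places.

Posterior probability ≈ 0.389

Tabulate prior·likelihood by source: [1] prior 0.33, lik 0.62, product 0.2046; [2] prior 0.5, lik 0.36, product 0.1800; [3] prior 0.17, lik 0.46, product 0.07820.
Normalizing constant = 0.46280; the posterior for Coin 2 is its product over the sum, 0.1800/0.46280 = 0.389.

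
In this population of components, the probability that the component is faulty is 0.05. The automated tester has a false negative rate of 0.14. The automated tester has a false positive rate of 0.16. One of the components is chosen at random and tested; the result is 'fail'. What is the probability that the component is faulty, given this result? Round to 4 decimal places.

P(H | E) ≈ 0.2205

Let H be the event that the component is faulty. P(H) = 0.05, so P(¬H) = 0.95. With E the 'fail' result, P(E|H) = 0.86 and P(E|¬H) = 0.16.
P(E) = 0.86·0.05 + 0.16·0.95 = 0.043000 + 0.15200 = 0.19500.
By Bayes' theorem, P(H|E) = 0.043000 / 0.19500 = 0.2205.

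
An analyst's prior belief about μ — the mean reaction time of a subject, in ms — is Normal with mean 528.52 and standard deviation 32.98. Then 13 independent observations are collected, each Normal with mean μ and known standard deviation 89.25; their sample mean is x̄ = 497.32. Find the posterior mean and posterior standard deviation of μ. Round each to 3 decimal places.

Posterior mean ≈ 508.563; posterior SD ≈ 19.797

Prior precision 1/τ₀² = 1/32.98² = 0.00091939; data precision n/σ² = 13/89.25² = 0.00163203.
Posterior precision = 0.00091939 + 0.00163203 = 0.00255141, giving posterior SD = 1/√0.00255141 = 19.797.
Posterior mean = (0.00091939·528.52 + 0.00163203·497.32) / 0.00255141 = 508.563.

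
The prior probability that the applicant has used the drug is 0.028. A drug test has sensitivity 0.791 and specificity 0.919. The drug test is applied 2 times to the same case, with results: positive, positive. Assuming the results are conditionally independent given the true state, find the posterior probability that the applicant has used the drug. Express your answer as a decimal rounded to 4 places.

Posterior P(H) ≈ 0.7331

With H the event that the applicant has used the drug, the joint likelihood of the observed sequence is P(data|H) = 0.791·0.791 = 0.62568 and P(data|¬H) = 0.081·0.081 = 0.0065610.
Bayes: P(H|data) = 0.028·0.62568 / (0.028·0.62568 + 0.972·0.0065610) = 0.017519/0.023896 = 0.7331.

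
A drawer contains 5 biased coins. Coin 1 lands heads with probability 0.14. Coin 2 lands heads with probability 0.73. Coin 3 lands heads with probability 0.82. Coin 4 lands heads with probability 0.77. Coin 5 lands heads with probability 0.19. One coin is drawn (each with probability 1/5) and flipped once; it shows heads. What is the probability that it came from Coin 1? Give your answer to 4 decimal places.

Posterior probability ≈ 0.0528

Tabulate prior·likelihood by source: [1] prior 0.2, lik 0.14, product 0.02800; [2] prior 0.2, lik 0.73, product 0.1460; [3] prior 0.2, lik 0.82, product 0.1640; [4] prior 0.2, lik 0.77, product 0.1540; [5] prior 0.2, lik 0.19, product 0.03800.
Normalizing constant = 0.53000; the posterior for Coin 1 is its product over the sum, 0.02800/0.53000 = 0.0528.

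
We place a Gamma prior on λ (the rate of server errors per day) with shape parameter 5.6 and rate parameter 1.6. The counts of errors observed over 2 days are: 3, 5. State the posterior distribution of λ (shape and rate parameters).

Posterior: Gamma(shape=13.6, rate=3.6)

The Poisson likelihood adds the total count to the shape and the number of exposure periods to the rate. Here ∑xᵢ = 8 and n = 2, so shape 5.6→13.6 and rate 1.6→3.6.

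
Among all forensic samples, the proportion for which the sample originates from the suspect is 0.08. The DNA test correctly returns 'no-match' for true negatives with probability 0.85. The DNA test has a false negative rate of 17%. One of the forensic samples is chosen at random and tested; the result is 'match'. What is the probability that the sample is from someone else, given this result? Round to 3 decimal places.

P(¬H | E) ≈ 0.675

Let H be the event that the sample originates from the suspect. P(H) = 0.08, so P(¬H) = 0.92. With E the 'match' result, P(E|H) = 0.83 and P(E|¬H) = 0.15.
P(E) = 0.83·0.08 + 0.15·0.92 = 0.066400 + 0.13800 = 0.20440.
By Bayes' theorem, P(H|E) = 0.066400 / 0.20440 = 0.325. Hence P(¬H|E) = 1 − 0.325 = 0.675.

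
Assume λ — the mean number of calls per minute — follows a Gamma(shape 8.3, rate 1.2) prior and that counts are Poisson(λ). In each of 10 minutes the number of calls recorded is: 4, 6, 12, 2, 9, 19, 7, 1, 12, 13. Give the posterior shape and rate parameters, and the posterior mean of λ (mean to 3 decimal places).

Total count ∑xᵢ = 85 over n = 10 minutes.
Gamma is conjugate to the Poisson likelihood: posterior is Gamma(shape = 8.3+85 = 93.3, rate = 1.2+10 = 11.2).
Posterior mean = shape/rate = 93.3/11.2 = 8.330.

Posterior: Gamma(shape=93.3, rate=11.2); mean ≈ 8.330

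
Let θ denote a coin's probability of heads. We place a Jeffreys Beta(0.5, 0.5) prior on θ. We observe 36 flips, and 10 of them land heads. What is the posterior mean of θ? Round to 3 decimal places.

Posterior mean ≈ 0.284

Observing 10 successes and 26 failures updates Beta(0.5, 0.5) by adding the success and failure counts to the two shape parameters: α = 0.5+10 = 10.5, β = 0.5+26 = 26.5.
Posterior mean = α/(α+β) = 10.5/37 = 0.284.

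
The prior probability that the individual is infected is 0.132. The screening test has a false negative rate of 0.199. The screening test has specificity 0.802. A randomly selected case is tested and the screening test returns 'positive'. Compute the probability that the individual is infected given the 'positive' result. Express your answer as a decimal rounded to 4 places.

P(H | E) ≈ 0.3809

Write H for 'the individual is infected'. Prior odds H:¬H = 0.132/0.868 = 0.15207. For the 'positive' outcome, the likelihood ratio is 0.801/0.198 = 4.0455.
Posterior odds = 0.15207 × 4.0455 = 0.61521, so P(H|E) = 0.61521/(1+0.61521) = 0.3809.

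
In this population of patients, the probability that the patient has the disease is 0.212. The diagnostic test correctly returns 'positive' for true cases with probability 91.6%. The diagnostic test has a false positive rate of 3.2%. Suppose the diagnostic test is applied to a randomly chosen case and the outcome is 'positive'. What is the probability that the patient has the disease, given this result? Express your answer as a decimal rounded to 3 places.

Write H for 'the patient has the disease'. Prior odds H:¬H = 0.212/0.788 = 0.26904. For the 'positive' outcome, the likelihood ratio is 0.916/0.032 = 28.625.
Posterior odds = 0.26904 × 28.625 = 7.7011, so P(H|E) = 7.7011/(1+7.7011) = 0.885.

P(H | E) ≈ 0.885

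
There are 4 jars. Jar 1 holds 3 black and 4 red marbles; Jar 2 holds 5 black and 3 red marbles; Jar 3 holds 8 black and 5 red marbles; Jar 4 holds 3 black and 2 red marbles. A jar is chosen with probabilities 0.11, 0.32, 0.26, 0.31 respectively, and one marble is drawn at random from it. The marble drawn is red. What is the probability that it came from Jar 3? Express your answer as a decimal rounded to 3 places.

Posterior probability ≈ 0.246

P(red|Jar 1) = 0.5714; P(red|Jar 2) = 0.375; P(red|Jar 3) = 0.3846; P(red|Jar 4) = 0.4.
Prior × likelihood for each source: 0.11·0.5714=0.06286, 0.32·0.375=0.1200, 0.26·0.3846=0.1000, 0.31·0.4=0.1240. Summing gives P(red) = 0.40686.
P(Jar 3 | red) = 0.1000 / 0.40686 = 0.246.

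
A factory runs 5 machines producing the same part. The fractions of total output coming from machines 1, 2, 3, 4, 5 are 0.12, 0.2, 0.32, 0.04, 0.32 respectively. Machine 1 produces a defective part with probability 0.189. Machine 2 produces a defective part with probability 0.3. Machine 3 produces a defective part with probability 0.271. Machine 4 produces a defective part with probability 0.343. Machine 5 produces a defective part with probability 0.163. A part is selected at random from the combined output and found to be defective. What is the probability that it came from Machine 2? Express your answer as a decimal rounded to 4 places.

Tabulate prior·likelihood by source: [1] prior 0.12, lik 0.189, product 0.02268; [2] prior 0.2, lik 0.3, product 0.06000; [3] prior 0.32, lik 0.271, product 0.08672; [4] prior 0.04, lik 0.343, product 0.01372; [5] prior 0.32, lik 0.163, product 0.05216.
Normalizing constant = 0.23528; the posterior for Machine 2 is its product over the sum, 0.06000/0.23528 = 0.2550.

Posterior probability ≈ 0.2550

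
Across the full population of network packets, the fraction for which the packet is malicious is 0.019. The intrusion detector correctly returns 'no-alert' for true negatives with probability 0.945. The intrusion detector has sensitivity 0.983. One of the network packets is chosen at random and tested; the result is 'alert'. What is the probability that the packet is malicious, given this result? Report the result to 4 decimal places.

P(H | E) ≈ 0.2571

Write H for 'the packet is malicious'. Prior odds H:¬H = 0.019/0.981 = 0.019368. For the 'alert' outcome, the likelihood ratio is 0.983/0.055 = 17.873.
Posterior odds = 0.019368 × 17.873 = 0.34616, so P(H|E) = 0.34616/(1+0.34616) = 0.2571.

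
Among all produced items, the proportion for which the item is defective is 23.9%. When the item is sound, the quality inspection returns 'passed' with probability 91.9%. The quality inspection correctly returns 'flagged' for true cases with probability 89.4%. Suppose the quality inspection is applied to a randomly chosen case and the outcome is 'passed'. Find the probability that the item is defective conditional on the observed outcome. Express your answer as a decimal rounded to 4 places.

Write H for 'the item is defective'. Prior odds H:¬H = 0.239/0.761 = 0.31406. For the 'passed' outcome, the likelihood ratio is 0.106/0.919 = 0.11534.
Posterior odds = 0.31406 × 0.11534 = 0.036225, so P(H|E) = 0.036225/(1+0.036225) = 0.0350.

P(H | E) ≈ 0.0350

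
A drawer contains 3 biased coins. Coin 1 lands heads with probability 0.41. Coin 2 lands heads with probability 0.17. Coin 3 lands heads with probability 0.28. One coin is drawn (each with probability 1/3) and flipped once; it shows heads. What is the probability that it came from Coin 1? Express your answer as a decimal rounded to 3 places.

Tabulate prior·likelihood by source: [1] prior 0.333333, lik 0.41, product 0.1367; [2] prior 0.333333, lik 0.17, product 0.05667; [3] prior 0.333333, lik 0.28, product 0.09333.
Normalizing constant = 0.28667; the posterior for Coin 1 is its product over the sum, 0.1367/0.28667 = 0.477.

Posterior probability ≈ 0.477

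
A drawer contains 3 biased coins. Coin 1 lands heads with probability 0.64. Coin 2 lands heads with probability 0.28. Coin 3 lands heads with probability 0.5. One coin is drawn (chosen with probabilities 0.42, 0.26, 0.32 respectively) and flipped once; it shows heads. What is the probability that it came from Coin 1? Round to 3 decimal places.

Posterior probability ≈ 0.536

Tabulate prior·likelihood by source: [1] prior 0.42, lik 0.64, product 0.2688; [2] prior 0.26, lik 0.28, product 0.07280; [3] prior 0.32, lik 0.5, product 0.1600.
Normalizing constant = 0.50160; the posterior for Coin 1 is its product over the sum, 0.2688/0.50160 = 0.536.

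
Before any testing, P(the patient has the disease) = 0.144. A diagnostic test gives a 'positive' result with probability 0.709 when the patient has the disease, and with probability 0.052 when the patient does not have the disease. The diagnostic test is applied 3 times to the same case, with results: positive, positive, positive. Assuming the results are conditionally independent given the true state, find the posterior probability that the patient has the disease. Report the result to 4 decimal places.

With H the event that the patient has the disease, the joint likelihood of the observed sequence is P(data|H) = 0.709·0.709·0.709 = 0.35640 and P(data|¬H) = 0.052·0.052·0.052 = 0.00014061.
Bayes: P(H|data) = 0.144·0.35640 / (0.144·0.35640 + 0.856·0.00014061) = 0.051322/0.051442 = 0.9977.

Posterior P(H) ≈ 0.9977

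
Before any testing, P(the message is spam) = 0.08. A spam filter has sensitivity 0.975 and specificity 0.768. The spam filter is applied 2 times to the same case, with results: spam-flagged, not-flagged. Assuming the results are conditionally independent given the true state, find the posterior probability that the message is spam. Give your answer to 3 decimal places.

Posterior P(H) ≈ 0.012

Let H be the event that the message is spam; start with P(H) = 0.08. P('spam-flagged'|H) = 0.975, P('spam-flagged'|¬H) = 0.232.
Update on result 1 ('spam-flagged'): P(H) ← 0.975·0.0800 / (0.975·0.0800 + 0.232·0.9200) = 0.078000/0.29144 = 0.2676.
Update on result 2 ('not-flagged'): P(H) ← 0.025·0.2676 / (0.025·0.2676 + 0.768·0.7324) = 0.0066909/0.56915 = 0.0118.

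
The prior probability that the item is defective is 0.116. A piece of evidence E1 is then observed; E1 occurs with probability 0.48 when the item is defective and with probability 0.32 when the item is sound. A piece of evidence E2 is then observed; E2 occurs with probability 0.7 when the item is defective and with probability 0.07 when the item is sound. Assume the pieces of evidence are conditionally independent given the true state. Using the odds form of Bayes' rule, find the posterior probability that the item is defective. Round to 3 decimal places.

Posterior probability ≈ 0.663

Prior odds = 0.116/(1−0.116) = 0.13122.
Likelihood ratio for E1 = 0.48/0.32 = 1.5000.
Likelihood ratio for E2 = 0.7/0.07 = 10.0000.
Posterior odds = prior odds × LR₁ × LR₂ = 1.9683.
Posterior probability = odds/(1+odds) = 1.9683/2.9683 = 0.663.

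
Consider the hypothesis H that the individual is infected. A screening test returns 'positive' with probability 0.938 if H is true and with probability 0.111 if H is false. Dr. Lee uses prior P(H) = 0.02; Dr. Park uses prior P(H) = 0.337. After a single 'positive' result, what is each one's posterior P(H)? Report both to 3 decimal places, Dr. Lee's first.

Dr. Lee: 0.147; Dr. Park: 0.811

The likelihood ratio for a 'positive' result is 0.938/0.111 = 8.4505.
Dr. Lee: prior odds 0.02/0.98 = 0.020408; posterior odds 0.17246; posterior probability 0.147.
Dr. Park: prior odds 0.337/0.663 = 0.50830; posterior odds 4.2953; posterior probability 0.811.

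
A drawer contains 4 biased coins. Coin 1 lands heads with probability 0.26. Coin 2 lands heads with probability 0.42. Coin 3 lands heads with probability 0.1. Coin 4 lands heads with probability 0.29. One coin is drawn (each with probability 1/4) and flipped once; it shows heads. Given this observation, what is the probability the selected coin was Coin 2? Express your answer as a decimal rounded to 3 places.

Posterior probability ≈ 0.393

Tabulate prior·likelihood by source: [1] prior 0.25, lik 0.26, product 0.06500; [2] prior 0.25, lik 0.42, product 0.1050; [3] prior 0.25, lik 0.1, product 0.02500; [4] prior 0.25, lik 0.29, product 0.07250.
Normalizing constant = 0.26750; the posterior for Coin 2 is its product over the sum, 0.1050/0.26750 = 0.393.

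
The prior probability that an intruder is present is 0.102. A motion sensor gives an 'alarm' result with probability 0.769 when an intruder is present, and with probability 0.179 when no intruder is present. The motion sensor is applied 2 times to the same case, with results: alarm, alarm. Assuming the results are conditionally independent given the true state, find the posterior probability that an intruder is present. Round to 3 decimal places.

Posterior P(H) ≈ 0.677

Let H be the event that an intruder is present; start with P(H) = 0.102. P('alarm'|H) = 0.769, P('alarm'|¬H) = 0.179.
Update on result 1 ('alarm'): P(H) ← 0.769·0.1020 / (0.769·0.1020 + 0.179·0.8980) = 0.078438/0.23918 = 0.3279.
Update on result 2 ('alarm'): P(H) ← 0.769·0.3279 / (0.769·0.3279 + 0.179·0.6721) = 0.25219/0.37249 = 0.6770.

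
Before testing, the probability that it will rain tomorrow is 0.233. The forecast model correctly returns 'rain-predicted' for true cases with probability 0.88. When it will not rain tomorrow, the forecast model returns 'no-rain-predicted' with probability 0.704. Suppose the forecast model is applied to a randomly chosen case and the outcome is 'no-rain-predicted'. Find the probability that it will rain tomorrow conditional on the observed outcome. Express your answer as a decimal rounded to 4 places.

Write H for 'it will rain tomorrow'. Prior odds H:¬H = 0.233/0.767 = 0.30378. For the 'no-rain-predicted' outcome, the likelihood ratio is 0.12/0.704 = 0.17045.
Posterior odds = 0.30378 × 0.17045 = 0.051781, so P(H|E) = 0.051781/(1+0.051781) = 0.0492.

P(H | E) ≈ 0.0492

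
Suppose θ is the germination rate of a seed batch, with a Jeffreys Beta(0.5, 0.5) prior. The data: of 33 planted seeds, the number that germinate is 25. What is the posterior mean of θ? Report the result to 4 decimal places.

Observing 25 successes and 8 failures updates Beta(0.5, 0.5) by adding the success and failure counts to the two shape parameters: α = 0.5+25 = 25.5, β = 0.5+8 = 8.5.
E[θ | data] = 25.5/(25.5+8.5) = 0.7500.

Posterior mean ≈ 0.7500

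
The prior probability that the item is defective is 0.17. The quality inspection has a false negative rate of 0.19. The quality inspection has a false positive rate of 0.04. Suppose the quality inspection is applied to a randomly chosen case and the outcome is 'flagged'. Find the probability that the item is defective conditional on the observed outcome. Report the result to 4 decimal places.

Write H for 'the item is defective'. Prior odds H:¬H = 0.17/0.83 = 0.20482. For the 'flagged' outcome, the likelihood ratio is 0.81/0.04 = 20.250.
Posterior odds = 0.20482 × 20.250 = 4.1476, so P(H|E) = 4.1476/(1+4.1476) = 0.8057.

P(H | E) ≈ 0.8057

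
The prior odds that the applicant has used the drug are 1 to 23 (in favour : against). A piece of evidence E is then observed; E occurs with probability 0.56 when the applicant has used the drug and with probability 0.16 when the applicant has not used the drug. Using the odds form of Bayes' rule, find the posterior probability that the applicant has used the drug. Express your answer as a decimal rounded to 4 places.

Posterior probability ≈ 0.1321

Prior odds = 1/23 = 0.043478.
Likelihood ratio for E = 0.56/0.16 = 3.5000.
Posterior odds = prior odds × LR = 0.15217.
Posterior probability = odds/(1+odds) = 0.15217/1.1522 = 0.1321.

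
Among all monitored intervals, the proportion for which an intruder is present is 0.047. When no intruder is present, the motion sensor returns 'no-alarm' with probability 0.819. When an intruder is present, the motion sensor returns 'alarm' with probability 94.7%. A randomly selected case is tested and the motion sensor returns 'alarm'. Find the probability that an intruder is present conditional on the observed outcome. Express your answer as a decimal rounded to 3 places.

Write H for 'an intruder is present'. Prior odds H:¬H = 0.047/0.953 = 0.049318. For the 'alarm' outcome, the likelihood ratio is 0.947/0.181 = 5.2320.
Posterior odds = 0.049318 × 5.2320 = 0.25803, so P(H|E) = 0.25803/(1+0.25803) = 0.205.

P(H | E) ≈ 0.205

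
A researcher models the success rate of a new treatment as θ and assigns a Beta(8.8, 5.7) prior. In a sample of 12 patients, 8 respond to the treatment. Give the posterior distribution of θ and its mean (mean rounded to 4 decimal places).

Posterior: Beta(16.8, 9.7); mean ≈ 0.6340

Observing 8 successes and 4 failures updates Beta(8.8, 5.7) by adding the success and failure counts to the two shape parameters: α = 8.8+8 = 16.8, β = 5.7+4 = 9.7.
Posterior mean = α/(α+β) = 16.8/26.5 = 0.6340.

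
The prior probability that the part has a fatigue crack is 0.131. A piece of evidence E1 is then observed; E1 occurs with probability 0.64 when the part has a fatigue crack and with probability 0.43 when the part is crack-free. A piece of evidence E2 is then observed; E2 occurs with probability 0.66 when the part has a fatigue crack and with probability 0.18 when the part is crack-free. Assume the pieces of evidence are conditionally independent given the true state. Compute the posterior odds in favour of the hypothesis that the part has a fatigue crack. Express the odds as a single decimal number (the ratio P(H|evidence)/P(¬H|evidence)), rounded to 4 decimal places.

Prior odds = 0.131/(1−0.131) = 0.15075.
Likelihood ratio for E1 = 0.64/0.43 = 1.4884.
Likelihood ratio for E2 = 0.66/0.18 = 3.6667.
Posterior odds = prior odds × LR₁ × LR₂ = 0.82269.

Posterior odds ≈ 0.8227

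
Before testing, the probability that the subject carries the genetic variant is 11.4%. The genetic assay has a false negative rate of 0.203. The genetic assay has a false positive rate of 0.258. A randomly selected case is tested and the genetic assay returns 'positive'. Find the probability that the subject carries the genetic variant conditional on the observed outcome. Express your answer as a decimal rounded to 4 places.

P(H | E) ≈ 0.2844

Let H be the event that the subject carries the genetic variant. P(H) = 0.114, so P(¬H) = 0.886. With E the 'positive' result, P(E|H) = 0.797 and P(E|¬H) = 0.258.
P(E) = 0.797·0.114 + 0.258·0.886 = 0.090858 + 0.22859 = 0.31945.
By Bayes' theorem, P(H|E) = 0.090858 / 0.31945 = 0.2844.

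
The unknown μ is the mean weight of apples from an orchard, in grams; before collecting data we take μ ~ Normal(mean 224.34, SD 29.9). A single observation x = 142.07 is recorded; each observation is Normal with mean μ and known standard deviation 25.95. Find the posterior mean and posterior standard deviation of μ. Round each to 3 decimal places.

With known σ, the Normal prior is conjugate. Weight on the data is w = (n/σ²)/(n/σ² + 1/τ₀²) = 0.00148500/(0.00148500+0.00111856) = 0.57037.
Posterior mean = w·x̄ + (1−w)·μ₀ = 0.57037·142.07 + 0.42963·224.34 = 177.415. Posterior variance = 1/(0.00148500+0.00111856) = 384.091, so SD = 19.598.

Posterior mean ≈ 177.415; posterior SD ≈ 19.598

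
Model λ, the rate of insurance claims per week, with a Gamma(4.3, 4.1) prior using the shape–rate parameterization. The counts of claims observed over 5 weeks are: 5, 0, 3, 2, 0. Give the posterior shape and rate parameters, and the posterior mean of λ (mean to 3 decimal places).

Total count ∑xᵢ = 10 over n = 5 weeks.
Gamma is conjugate to the Poisson likelihood: posterior is Gamma(shape = 4.3+10 = 14.3, rate = 4.1+5 = 9.1).
Posterior mean = shape/rate = 14.3/9.1 = 1.571.

Posterior: Gamma(shape=14.3, rate=9.1); mean ≈ 1.571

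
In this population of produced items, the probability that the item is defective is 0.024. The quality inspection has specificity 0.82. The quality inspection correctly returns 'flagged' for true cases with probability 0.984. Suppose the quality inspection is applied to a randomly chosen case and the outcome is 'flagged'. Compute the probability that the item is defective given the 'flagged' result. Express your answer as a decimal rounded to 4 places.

P(H | E) ≈ 0.1185

Write H for 'the item is defective'. Prior odds H:¬H = 0.024/0.976 = 0.024590. For the 'flagged' outcome, the likelihood ratio is 0.984/0.18 = 5.4667.
Posterior odds = 0.024590 × 5.4667 = 0.13443, so P(H|E) = 0.13443/(1+0.13443) = 0.1185.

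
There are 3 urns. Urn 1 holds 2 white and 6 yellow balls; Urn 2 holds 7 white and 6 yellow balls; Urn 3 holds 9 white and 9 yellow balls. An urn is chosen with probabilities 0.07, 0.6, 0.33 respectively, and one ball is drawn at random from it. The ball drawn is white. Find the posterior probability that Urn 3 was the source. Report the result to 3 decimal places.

Posterior probability ≈ 0.326

P(white|Urn 1) = 0.25; P(white|Urn 2) = 0.5385; P(white|Urn 3) = 0.5.
Prior × likelihood for each source: 0.07·0.25=0.01750, 0.6·0.5385=0.3231, 0.33·0.5=0.1650. Summing gives P(white) = 0.50558.
P(Urn 3 | white) = 0.1650 / 0.50558 = 0.326.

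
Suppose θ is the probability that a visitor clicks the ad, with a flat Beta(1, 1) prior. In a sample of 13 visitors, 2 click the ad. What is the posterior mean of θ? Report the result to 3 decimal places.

Observing 2 successes and 11 failures updates Beta(1, 1) by adding the success and failure counts to the two shape parameters: α = 1+2 = 3, β = 1+11 = 12.
E[θ | data] = 3/(3+12) = 0.200.

Posterior mean ≈ 0.200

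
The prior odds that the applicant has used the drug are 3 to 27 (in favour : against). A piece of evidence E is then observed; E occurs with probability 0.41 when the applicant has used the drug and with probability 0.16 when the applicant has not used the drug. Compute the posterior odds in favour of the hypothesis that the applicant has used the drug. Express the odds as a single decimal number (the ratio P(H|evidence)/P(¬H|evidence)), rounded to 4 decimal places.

Posterior odds ≈ 0.2847

Prior odds = 3/27 = 0.11111. In log-odds, ln(0.11111) = -2.1972.
Add log likelihood ratio: ln(2.5625) = 0.94098.
Posterior log-odds = -1.2562, so posterior odds = exp(-1.2562) = 0.28472.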